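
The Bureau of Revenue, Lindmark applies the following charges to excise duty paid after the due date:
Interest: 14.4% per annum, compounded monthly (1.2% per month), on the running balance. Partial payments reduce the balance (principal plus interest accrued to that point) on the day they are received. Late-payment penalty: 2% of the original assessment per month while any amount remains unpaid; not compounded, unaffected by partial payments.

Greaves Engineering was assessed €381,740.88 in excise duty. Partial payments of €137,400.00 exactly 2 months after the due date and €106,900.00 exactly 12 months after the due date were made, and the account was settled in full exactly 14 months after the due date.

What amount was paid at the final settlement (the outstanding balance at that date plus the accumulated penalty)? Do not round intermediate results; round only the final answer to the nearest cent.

€289,985.24

Balance at month 2: €381,740.8800 × (1 + 0.012)^2 = €390,957.6318…
After €137,400.00 payment: €390,957.6318… − €137,400.00 = €253,557.6318…
Balance at month 12: €253,557.6318… × (1 + 0.012)^10 = €285,681.2990…
After €106,900.00 payment: €285,681.2990… − €106,900.00 = €178,781.2990…
Balance at month 14: €178,781.2990… × (1 + 0.012)^2 = €183,097.7947…
Penalty: 14 × 2% × €381,740.88 = €106,887.45…
Final settlement = outstanding balance + penalty = €183,097.7947… + €106,887.45… = €289,985.24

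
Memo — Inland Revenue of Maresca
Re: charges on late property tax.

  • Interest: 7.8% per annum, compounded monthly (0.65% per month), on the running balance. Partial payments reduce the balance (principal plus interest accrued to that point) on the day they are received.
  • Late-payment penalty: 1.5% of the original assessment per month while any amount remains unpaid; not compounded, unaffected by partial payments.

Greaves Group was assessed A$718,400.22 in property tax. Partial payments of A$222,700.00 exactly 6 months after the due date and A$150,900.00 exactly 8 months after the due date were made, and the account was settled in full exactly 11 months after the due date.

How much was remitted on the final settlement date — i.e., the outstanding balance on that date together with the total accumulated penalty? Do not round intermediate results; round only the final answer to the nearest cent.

A$506,110.06

Balance at month 6: A$718,400.2200 × (1 + 0.0065)^6 = A$746,877.0798…
After A$222,700.00 payment: A$746,877.0798… − A$222,700.00 = A$524,177.0798…
Balance at month 8: A$524,177.0798… × (1 + 0.0065)^2 = A$531,013.5283…
After A$150,900.00 payment: A$531,013.5283… − A$150,900.00 = A$380,113.5283…
Balance at month 11: A$380,113.5283… × (1 + 0.0065)^3 = A$387,574.0259…
Penalty: 11 × 1.5% × A$718,400.22 = A$118,536.04…
Final settlement = outstanding balance + penalty = A$387,574.0259… + A$118,536.04… = A$506,110.06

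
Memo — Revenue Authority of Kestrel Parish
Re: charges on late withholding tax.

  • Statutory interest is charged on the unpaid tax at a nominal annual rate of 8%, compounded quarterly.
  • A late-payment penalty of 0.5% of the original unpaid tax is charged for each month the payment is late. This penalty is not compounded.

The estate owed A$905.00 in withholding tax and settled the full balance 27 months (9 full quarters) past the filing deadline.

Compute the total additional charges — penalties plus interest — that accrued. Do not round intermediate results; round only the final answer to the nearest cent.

A$298.73

Late-payment penalty: 27 × 0.5% × A$905.00 = A$122.18…
Interest (8%/yr ÷ 4 = 2%/quarter): A$905.00 × ((1 + 0.02)^9 − 1) = A$176.5588…
Penalties + interest = A$122.1750 + A$176.5588… = A$298.73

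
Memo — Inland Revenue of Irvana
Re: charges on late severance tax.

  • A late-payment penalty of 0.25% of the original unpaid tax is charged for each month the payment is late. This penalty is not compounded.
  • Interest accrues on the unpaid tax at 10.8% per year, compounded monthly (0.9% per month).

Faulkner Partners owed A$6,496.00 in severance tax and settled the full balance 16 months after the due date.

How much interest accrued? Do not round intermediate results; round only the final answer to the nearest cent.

A$1,001.30

Interest: A$6,496.00 × ((1 + 0.009)^16 − 1) = A$6,496.00 × 0.1541404… = A$1,001.2963…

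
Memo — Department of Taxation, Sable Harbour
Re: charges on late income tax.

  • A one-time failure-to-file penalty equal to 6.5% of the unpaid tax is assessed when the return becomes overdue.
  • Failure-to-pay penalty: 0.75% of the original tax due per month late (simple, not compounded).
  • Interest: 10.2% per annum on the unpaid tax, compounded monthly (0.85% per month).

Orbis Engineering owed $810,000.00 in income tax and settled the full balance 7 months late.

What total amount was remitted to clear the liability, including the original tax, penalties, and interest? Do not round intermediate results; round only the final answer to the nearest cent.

Failure-to-file penalty: 6.5% × $810,000.00 = $52,650.00
Failure-to-pay penalty = 0.75% × $810,000.00 × 7 mo = $42,525.00
Interest: $810,000.00 × ((1 + 0.0085)^7 − 1) = $810,000.00 × 0.0610389… = $49,441.5317…
Total = $810,000.00 + $95,175.0000 + $49,441.5317… = $954,616.53

$954,616.53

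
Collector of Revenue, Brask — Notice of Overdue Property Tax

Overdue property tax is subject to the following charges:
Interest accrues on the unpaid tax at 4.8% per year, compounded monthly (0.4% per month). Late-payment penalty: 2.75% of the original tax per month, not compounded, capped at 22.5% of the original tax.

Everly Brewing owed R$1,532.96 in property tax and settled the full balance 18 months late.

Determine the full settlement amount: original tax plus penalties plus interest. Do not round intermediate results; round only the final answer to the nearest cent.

Penalty (uncapped): 18 × 2.75% × R$1,532.96 = R$758.82…; cap = 22.5% × R$1,532.96 = R$344.92… → penalty = R$344.92…
Interest: R$1,532.96 × ((1 + 0.004)^18 − 1) = R$1,532.96 × 0.0745010… = R$114.2071…
Total = R$1,532.96 + R$344.9160 + R$114.2071… = R$1,992.08

R$1,992.08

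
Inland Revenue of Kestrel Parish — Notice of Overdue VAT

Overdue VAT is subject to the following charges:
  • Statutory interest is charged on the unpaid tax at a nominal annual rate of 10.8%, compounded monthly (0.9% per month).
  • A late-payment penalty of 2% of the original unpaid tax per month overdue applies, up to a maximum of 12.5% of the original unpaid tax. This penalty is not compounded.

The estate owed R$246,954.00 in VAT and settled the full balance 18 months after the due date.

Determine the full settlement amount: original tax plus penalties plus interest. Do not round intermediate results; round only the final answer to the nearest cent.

Penalty (uncapped): 18 × 2% × R$246,954.00 = R$88,903.44; cap = 12.5% × R$246,954.00 = R$30,869.25 → penalty = R$30,869.25
Interest: R$246,954.00 × ((1 + 0.009)^18 − 1) = R$246,954.00 × 0.1750085… = R$43,219.0384…
Total = R$246,954.00 + R$30,869.2500 + R$43,219.0384… = R$321,042.29

R$321,042.29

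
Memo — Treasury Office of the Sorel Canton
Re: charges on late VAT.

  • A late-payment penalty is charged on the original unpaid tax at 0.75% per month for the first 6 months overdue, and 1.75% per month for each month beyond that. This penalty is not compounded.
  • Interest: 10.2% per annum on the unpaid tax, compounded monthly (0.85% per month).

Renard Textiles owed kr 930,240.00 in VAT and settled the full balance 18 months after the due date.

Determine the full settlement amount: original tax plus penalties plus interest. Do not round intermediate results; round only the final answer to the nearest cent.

kr 1,320,542.41

Penalty, months 1–6: 6 × 0.75% × kr 930,240.00 = kr 41,860.80
Penalty, months 7–18: 12 × 1.75% × kr 930,240.00 = kr 195,350.40
Interest: kr 930,240.00 × ((1 + 0.0085)^18 − 1) = kr 930,240.00 × 0.1645717… = kr 153,091.2123…
Total = kr 930,240.00 + kr 237,211.2000 + kr 153,091.2123… = kr 1,320,542.41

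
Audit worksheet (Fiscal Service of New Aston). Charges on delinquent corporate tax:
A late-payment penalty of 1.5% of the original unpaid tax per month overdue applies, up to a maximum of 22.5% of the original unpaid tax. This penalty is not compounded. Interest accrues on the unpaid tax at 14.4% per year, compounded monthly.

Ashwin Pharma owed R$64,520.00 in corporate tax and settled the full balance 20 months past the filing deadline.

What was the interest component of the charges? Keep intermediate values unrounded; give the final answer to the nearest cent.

R$17,383.91

Interest (14.4%/yr ÷ 12 = 1.2%/month): R$64,520.00 × ((1 + 0.012)^20 − 1) = R$17,383.9051…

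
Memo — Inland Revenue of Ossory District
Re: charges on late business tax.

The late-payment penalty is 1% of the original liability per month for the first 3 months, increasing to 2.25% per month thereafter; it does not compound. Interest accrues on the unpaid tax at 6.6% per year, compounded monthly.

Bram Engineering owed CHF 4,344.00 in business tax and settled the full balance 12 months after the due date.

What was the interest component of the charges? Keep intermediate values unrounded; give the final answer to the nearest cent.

CHF 295.54

Interest (6.6%/yr ÷ 12 = 0.55%/month): CHF 4,344.00 × ((1 + 0.0055)^12 − 1) = CHF 295.5378…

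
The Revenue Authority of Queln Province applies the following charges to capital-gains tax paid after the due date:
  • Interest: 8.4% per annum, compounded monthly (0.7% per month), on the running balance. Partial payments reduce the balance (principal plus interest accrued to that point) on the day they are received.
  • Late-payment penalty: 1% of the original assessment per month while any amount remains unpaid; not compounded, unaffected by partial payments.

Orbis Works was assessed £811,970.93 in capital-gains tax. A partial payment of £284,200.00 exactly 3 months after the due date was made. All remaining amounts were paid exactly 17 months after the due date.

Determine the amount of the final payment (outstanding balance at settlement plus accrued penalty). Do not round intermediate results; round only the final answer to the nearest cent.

£738,880.59

Balance at month 3: £811,970.9300 × (1 + 0.007)^3 = £829,141.9578…
After £284,200.00 payment: £829,141.9578… − £284,200.00 = £544,941.9578…
Balance at month 17: £544,941.9578… × (1 + 0.007)^14 = £600,845.5312…
Penalty: 17 × 1% × £811,970.93 = £138,035.06…
Final settlement = outstanding balance + penalty = £600,845.5312… + £138,035.06… = £738,880.59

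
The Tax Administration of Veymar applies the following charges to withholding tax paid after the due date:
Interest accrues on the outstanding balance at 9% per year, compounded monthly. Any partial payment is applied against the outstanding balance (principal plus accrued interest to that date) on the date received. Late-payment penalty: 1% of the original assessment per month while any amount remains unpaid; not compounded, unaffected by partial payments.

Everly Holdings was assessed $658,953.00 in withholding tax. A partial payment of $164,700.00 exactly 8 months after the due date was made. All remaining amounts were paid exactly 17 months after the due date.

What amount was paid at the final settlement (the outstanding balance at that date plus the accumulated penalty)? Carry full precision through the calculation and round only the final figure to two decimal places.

$684,069.94

Monthly rate = 9% ÷ 12 = 0.75%
Balance at month 8: $658,953.0000 × (1 + 0.0075)^8 = $699,543.7456…
After $164,700.00 payment: $699,543.7456… − $164,700.00 = $534,843.7456…
Balance at month 17: $534,843.7456… × (1 + 0.0075)^9 = $572,047.9253…
Penalty: 17 × 1% × $658,953.00 = $112,022.01
Final settlement = outstanding balance + penalty = $572,047.9253… + $112,022.01 = $684,069.94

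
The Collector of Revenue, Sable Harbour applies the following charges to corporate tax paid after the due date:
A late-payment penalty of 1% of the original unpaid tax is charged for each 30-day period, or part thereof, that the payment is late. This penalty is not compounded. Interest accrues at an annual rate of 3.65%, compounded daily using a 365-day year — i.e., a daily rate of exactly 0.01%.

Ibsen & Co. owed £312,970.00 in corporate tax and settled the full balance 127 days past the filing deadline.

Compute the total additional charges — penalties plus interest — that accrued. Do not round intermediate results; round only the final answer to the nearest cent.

Penalty periods: ⌈127/30⌉ = 5; penalty = 5 × 1% × £312,970.00 = £15,648.50
Interest: £312,970.00 × ((1 + 0.0001)^127 − 1) = £312,970.00 × 0.01278034… = £3,999.8644…
Penalties + interest = £15,648.5000 + £3,999.8644… = £19,648.36

£19,648.36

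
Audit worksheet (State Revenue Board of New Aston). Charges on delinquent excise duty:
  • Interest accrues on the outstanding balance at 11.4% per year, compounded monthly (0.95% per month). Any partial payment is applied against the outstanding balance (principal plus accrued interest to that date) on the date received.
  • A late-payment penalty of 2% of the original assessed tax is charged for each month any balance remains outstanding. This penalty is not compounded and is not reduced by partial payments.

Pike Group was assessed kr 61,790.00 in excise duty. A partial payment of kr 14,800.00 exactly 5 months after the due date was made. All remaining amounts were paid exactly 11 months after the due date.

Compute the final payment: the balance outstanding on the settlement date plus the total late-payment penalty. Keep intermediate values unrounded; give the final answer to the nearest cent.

kr 66,492.58

Balance at month 5: kr 61,790.0000 × (1 + 0.0095)^5 = kr 64,781.3228…
After kr 14,800.00 payment: kr 64,781.3228… − kr 14,800.00 = kr 49,981.3228…
Balance at month 11: kr 49,981.3228… × (1 + 0.0095)^6 = kr 52,898.7836…
Penalty: 11 × 2% × kr 61,790.00 = kr 13,593.80
Final settlement = outstanding balance + penalty = kr 52,898.7836… + kr 13,593.80 = kr 66,492.58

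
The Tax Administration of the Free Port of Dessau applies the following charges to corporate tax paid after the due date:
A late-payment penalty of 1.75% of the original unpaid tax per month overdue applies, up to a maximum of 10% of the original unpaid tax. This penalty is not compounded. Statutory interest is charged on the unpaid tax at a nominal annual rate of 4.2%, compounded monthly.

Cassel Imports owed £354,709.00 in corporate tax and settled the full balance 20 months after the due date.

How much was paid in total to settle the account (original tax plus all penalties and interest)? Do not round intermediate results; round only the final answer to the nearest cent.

£415,852.71

Penalty (uncapped): 20 × 1.75% × £354,709.00 = £124,148.15; cap = 10% × £354,709.00 = £35,470.90 → penalty = £35,470.90
Interest (4.2%/yr ÷ 12 = 0.35%/month): £354,709.00 × ((1 + 0.0035)^20 − 1) = £25,672.8133…
Total = £354,709.00 + £35,470.9000 + £25,672.8133… = £415,852.71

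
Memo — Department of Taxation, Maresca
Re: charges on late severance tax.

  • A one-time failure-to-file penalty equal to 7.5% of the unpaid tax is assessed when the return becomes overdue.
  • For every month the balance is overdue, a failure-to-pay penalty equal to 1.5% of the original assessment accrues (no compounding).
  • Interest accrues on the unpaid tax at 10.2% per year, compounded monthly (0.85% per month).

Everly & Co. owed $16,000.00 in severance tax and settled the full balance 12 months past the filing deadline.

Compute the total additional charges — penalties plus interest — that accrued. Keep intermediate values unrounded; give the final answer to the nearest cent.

$5,790.50

Failure-to-file penalty: 7.5% × $16,000.00 = $1,200.00
Failure-to-pay penalty = 1.5% × $16,000.00 × 12 mo = $2,880.00
Interest: $16,000.00 × ((1 + 0.0085)^12 − 1) = $16,000.00 × 0.1069062… = $1,710.4996…
Penalties + interest = $4,080.0000 + $1,710.4996… = $5,790.50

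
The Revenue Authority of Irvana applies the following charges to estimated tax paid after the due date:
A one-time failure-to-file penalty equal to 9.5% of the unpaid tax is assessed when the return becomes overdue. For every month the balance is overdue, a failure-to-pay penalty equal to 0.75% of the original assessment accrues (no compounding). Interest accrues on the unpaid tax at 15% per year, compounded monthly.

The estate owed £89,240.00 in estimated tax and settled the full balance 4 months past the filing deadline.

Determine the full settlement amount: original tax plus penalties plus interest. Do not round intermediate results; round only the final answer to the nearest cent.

£104,941.36

Failure-to-file penalty: 9.5% × £89,240.00 = £8,477.80
Failure-to-pay penalty = 0.75% × £89,240.00 × 4 mo = £2,677.20
Interest (15%/yr ÷ 12 = 1.25%/month): £89,240.00 × ((1 + 0.0125)^4 − 1) = £4,546.3619…
Total = £89,240.00 + £11,155.0000 + £4,546.3619… = £104,941.36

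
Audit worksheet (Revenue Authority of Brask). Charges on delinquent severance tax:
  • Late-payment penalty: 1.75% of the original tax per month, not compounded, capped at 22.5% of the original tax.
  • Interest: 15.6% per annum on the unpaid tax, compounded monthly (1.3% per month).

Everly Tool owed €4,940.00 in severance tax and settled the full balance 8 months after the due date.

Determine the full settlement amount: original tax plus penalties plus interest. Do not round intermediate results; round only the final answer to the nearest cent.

Penalty: 8 × 1.75% × €4,940.00 = €691.60 (below the 22.5% cap of €1,111.50)
Interest: €4,940.00 × ((1 + 0.013)^8 − 1) = €4,940.00 × 0.1088571… = €537.7538…
Total = €4,940.00 + €691.6000 + €537.7538… = €6,169.35

€6,169.35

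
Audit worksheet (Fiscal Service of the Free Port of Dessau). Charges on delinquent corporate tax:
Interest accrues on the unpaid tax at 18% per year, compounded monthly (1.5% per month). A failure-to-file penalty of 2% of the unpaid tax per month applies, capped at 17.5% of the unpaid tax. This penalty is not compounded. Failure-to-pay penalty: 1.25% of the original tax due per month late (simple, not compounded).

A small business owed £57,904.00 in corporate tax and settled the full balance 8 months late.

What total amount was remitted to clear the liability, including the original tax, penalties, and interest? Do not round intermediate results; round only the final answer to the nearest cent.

£80,283.47

Failure-to-file: 8 × 2% × £57,904.00 = £9,264.64 (under the 17.5% cap)
Failure-to-pay penalty = 1.25% × £57,904.00 × 8 mo = £5,790.40
Interest: £57,904.00 × ((1 + 0.015)^8 − 1) = £57,904.00 × 0.1264926… = £7,324.4267…
Total = £57,904.00 + £15,055.0400 + £7,324.4267… = £80,283.47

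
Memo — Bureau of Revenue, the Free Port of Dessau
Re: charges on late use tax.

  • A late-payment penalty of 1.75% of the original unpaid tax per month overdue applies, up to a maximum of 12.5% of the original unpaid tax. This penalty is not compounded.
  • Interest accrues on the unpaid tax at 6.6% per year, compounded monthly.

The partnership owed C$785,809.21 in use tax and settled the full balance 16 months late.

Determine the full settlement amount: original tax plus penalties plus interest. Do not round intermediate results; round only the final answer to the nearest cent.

C$956,113.60

Penalty (uncapped): 16 × 1.75% × C$785,809.21 = C$220,026.58…; cap = 12.5% × C$785,809.21 = C$98,226.15… → penalty = C$98,226.15…
Interest (6.6%/yr ÷ 12 = 0.55%/month): C$785,809.21 × ((1 + 0.0055)^16 − 1) = C$72,078.2379…
Total = C$785,809.21 + C$98,226.1513… + C$72,078.2379… = C$956,113.60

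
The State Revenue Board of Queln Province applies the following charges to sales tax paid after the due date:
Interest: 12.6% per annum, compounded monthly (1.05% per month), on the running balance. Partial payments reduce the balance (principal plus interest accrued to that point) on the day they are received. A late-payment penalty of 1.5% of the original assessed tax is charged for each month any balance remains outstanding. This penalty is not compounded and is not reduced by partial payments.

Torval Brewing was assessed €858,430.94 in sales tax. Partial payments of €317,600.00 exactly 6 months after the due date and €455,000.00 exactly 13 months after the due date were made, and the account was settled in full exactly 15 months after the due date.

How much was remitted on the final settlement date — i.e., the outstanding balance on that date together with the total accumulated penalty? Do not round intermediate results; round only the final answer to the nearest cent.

€383,674.62

Balance at month 6: €858,430.9400 × (1 + 0.0105)^6 = €913,951.7514…
After €317,600.00 payment: €913,951.7514… − €317,600.00 = €596,351.7514…
Balance at month 13: €596,351.7514… × (1 + 0.0105)^7 = €641,588.7261…
After €455,000.00 payment: €641,588.7261… − €455,000.00 = €186,588.7261…
Balance at month 15: €186,588.7261… × (1 + 0.0105)^2 = €190,527.6608…
Penalty: 15 × 1.5% × €858,430.94 = €193,146.96…
Final settlement = outstanding balance + penalty = €190,527.6608… + €193,146.96… = €383,674.62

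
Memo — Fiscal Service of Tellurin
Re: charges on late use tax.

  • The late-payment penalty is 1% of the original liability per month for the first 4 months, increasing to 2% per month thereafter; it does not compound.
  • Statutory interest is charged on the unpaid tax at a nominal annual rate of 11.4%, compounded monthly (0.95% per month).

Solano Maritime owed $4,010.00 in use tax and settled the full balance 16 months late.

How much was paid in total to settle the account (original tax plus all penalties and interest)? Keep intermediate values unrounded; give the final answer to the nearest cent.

$5,787.73

Penalty, months 1–4: 4 × 1% × $4,010.00 = $160.40
Penalty, months 5–16: 12 × 2% × $4,010.00 = $962.40
Interest: $4,010.00 × ((1 + 0.0095)^16 − 1) = $4,010.00 × 0.1633253… = $654.9344…
Total = $4,010.00 + $1,122.8000 + $654.9344… = $5,787.73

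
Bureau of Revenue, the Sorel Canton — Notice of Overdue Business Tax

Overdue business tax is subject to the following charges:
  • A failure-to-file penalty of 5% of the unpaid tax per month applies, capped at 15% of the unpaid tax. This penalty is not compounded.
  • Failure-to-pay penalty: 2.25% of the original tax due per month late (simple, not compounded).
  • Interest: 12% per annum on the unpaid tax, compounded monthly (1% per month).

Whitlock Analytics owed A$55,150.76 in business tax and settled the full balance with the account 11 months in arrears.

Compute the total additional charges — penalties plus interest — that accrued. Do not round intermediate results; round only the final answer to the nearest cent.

Failure-to-file: 11 × 5% × A$55,150.76 = A$30,332.92…, capped at 15% × A$55,150.76 = A$8,272.61…
Failure-to-pay penalty: 11 × 2.25% × A$55,150.76 = A$13,649.81…
Interest: A$55,150.76 × ((1 + 0.01)^11 − 1) = A$55,150.76 × 0.1156683… = A$6,379.1972…
Penalties + interest = A$21,922.4271 + A$6,379.1972… = A$28,301.62

A$28,301.62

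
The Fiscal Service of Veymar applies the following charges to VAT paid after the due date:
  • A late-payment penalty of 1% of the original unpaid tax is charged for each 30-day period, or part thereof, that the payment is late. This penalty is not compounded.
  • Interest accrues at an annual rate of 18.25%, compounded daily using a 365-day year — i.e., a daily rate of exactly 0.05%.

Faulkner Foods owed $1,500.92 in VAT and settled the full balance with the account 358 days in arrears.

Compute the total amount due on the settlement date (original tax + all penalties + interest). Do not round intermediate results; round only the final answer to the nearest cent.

Penalty periods: ⌈358/30⌉ = 12; penalty = 12 × 1% × $1,500.92 = $180.11…
Interest: $1,500.92 × ((1 + 0.0005)^358 − 1) = $1,500.92 × 0.19596724… = $294.1312…
Total = $1,500.92 + $180.1104 + $294.1312… = $1,975.16

$1,975.16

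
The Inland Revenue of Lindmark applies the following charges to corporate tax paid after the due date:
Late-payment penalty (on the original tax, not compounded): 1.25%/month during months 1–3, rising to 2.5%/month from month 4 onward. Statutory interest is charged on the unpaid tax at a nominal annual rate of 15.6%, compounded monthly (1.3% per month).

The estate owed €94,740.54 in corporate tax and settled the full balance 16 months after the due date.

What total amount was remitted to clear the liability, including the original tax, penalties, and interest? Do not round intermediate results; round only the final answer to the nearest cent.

€150,833.00

Penalty, months 1–3: 3 × 1.25% × €94,740.54 = €3,552.77…
Penalty, months 4–16: 13 × 2.5% × €94,740.54 = €30,790.68…
Interest: €94,740.54 × ((1 + 0.013)^16 − 1) = €94,740.54 × 0.2295640… = €21,749.0137…
Total = €94,740.54 + €34,343.4458… + €21,749.0137… = €150,833.00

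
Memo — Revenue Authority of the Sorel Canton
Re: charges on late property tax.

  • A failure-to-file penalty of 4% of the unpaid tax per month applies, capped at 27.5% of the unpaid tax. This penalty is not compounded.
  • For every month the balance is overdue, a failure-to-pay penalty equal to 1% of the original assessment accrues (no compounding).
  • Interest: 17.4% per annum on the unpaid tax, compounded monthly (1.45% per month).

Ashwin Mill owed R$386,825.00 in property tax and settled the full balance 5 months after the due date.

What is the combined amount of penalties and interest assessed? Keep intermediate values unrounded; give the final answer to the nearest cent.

Failure-to-file: 5 × 4% × R$386,825.00 = R$77,365.00 (under the 27.5% cap)
Failure-to-pay penalty = 1% × R$386,825.00 × 5 mo = R$19,341.25
Interest: R$386,825.00 × ((1 + 0.0145)^5 − 1) = R$386,825.00 × 0.0746332… = R$28,869.9907…
Penalties + interest = R$96,706.2500 + R$28,869.9907… = R$125,576.24

R$125,576.24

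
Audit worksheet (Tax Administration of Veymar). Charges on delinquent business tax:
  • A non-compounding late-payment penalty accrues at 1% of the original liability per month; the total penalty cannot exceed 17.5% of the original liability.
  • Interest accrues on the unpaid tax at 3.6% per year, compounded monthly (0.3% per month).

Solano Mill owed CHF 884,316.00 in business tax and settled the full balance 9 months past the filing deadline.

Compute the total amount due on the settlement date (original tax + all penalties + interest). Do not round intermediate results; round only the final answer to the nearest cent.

CHF 988,069.51

Penalty: 9 × 1% × CHF 884,316.00 = CHF 79,588.44 (below the 17.5% cap of CHF 154,755.30)
Interest: CHF 884,316.00 × ((1 + 0.003)^9 − 1) = CHF 884,316.00 × 0.0273263… = CHF 24,165.0651…
Total = CHF 884,316.00 + CHF 79,588.4400 + CHF 24,165.0651… = CHF 988,069.51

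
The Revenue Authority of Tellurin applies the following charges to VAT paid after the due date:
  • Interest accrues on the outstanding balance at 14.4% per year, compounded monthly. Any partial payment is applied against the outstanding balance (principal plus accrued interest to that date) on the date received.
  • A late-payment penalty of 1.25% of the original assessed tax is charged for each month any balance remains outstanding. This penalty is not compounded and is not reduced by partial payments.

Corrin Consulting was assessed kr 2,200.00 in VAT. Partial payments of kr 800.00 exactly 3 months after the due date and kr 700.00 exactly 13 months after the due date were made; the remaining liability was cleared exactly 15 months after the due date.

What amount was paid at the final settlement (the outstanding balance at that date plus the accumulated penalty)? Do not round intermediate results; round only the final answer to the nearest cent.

Monthly rate = 14.4% ÷ 12 = 1.2%
Balance at month 3: kr 2,200.0000 × (1 + 0.012)^3 = kr 2,280.1542…
After kr 800.00 payment: kr 2,280.1542… − kr 800.00 = kr 1,480.1542…
Balance at month 13: kr 1,480.1542… × (1 + 0.012)^10 = kr 1,667.6776…
After kr 700.00 payment: kr 1,667.6776… − kr 700.00 = kr 967.6776…
Balance at month 15: kr 967.6776… × (1 + 0.012)^2 = kr 991.0412…
Penalty: 15 × 1.25% × kr 2,200.00 = kr 412.50
Final settlement = outstanding balance + penalty = kr 991.0412… + kr 412.50 = kr 1,403.54

kr 1,403.54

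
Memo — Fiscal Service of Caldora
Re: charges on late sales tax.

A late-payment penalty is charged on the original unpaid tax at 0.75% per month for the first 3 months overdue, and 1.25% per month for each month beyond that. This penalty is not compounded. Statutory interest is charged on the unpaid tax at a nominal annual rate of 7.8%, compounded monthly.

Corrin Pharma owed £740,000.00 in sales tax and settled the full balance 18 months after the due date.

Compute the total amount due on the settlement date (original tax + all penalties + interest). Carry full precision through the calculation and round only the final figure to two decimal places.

£986,933.49

Penalty, months 1–3: 3 × 0.75% × £740,000.00 = £16,650.00
Penalty, months 4–18: 15 × 1.25% × £740,000.00 = £138,750.00
Interest (7.8%/yr ÷ 12 = 0.65%/month): £740,000.00 × ((1 + 0.0065)^18 − 1) = £91,533.4913…
Total = £740,000.00 + £155,400.0000 + £91,533.4913… = £986,933.49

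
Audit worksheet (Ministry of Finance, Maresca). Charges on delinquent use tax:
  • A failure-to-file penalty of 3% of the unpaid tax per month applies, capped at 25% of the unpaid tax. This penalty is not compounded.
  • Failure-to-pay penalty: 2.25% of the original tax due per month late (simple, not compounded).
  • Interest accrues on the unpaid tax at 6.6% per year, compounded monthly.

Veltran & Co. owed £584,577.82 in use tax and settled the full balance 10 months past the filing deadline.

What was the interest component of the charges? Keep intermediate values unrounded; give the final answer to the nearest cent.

Interest (6.6%/yr ÷ 12 = 0.55%/month): £584,577.82 × ((1 + 0.0055)^10 − 1) = £32,959.3208…

£32,959.32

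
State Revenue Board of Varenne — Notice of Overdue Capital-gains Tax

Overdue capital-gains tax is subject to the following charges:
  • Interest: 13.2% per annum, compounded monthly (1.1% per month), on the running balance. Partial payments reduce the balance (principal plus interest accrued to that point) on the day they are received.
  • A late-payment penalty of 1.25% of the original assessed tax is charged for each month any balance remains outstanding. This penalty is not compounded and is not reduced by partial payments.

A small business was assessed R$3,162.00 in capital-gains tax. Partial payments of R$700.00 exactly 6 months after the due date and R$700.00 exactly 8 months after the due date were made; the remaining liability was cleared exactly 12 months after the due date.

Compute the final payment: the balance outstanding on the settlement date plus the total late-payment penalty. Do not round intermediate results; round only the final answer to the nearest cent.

R$2,601.08

Balance at month 6: R$3,162.0000 × (1 + 0.011)^6 = R$3,376.5159…
After R$700.00 payment: R$3,376.5159… − R$700.00 = R$2,676.5159…
Balance at month 8: R$2,676.5159… × (1 + 0.011)^2 = R$2,735.7231…
After R$700.00 payment: R$2,735.7231… − R$700.00 = R$2,035.7231…
Balance at month 12: R$2,035.7231… × (1 + 0.011)^4 = R$2,126.7837…
Penalty: 12 × 1.25% × R$3,162.00 = R$474.30
Final settlement = outstanding balance + penalty = R$2,126.7837… + R$474.30 = R$2,601.08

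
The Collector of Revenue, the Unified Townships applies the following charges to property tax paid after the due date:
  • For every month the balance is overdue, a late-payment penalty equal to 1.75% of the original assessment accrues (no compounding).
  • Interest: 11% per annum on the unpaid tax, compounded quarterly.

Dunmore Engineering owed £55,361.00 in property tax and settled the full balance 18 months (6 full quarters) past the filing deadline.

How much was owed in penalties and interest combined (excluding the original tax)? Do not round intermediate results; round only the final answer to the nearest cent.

£27,224.79

Late-payment penalty = 1.75% × £55,361.00 × 18 mo = £17,438.72…
Interest (11%/yr ÷ 4 = 2.75%/quarter): £55,361.00 × ((1 + 0.0275)^6 − 1) = £9,786.0732…
Penalties + interest = £17,438.7150 + £9,786.0732… = £27,224.79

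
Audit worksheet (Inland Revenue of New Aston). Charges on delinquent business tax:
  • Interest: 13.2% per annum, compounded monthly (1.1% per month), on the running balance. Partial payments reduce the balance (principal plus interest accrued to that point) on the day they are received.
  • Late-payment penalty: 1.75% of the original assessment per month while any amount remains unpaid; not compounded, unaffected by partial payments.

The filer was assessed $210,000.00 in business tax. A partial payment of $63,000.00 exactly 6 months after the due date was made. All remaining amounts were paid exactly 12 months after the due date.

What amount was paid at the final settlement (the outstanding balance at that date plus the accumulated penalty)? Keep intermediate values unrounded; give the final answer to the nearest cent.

Balance at month 6: $210,000.0000 × (1 + 0.011)^6 = $224,246.7865…
After $63,000.00 payment: $224,246.7865… − $63,000.00 = $161,246.7865…
Balance at month 12: $161,246.7865… × (1 + 0.011)^6 = $172,186.0653…
Penalty: 12 × 1.75% × $210,000.00 = $44,100.00
Final settlement = outstanding balance + penalty = $172,186.0653… + $44,100.00 = $216,286.07

$216,286.07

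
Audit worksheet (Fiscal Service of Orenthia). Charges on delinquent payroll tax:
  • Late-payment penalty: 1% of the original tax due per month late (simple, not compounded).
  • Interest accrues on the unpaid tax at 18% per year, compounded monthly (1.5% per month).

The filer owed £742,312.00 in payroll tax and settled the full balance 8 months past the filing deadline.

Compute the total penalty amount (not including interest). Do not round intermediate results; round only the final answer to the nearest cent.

Late-payment penalty: 8 × 1% × £742,312.00 = £59,384.96

£59,384.96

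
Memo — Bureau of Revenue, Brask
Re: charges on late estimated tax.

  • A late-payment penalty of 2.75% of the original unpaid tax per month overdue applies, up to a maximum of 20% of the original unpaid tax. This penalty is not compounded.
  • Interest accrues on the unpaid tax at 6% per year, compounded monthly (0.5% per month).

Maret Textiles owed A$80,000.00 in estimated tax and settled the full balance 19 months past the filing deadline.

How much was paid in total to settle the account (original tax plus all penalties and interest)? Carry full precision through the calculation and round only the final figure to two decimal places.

A$103,951.89

Penalty (uncapped): 19 × 2.75% × A$80,000.00 = A$41,800.00; cap = 20% × A$80,000.00 = A$16,000.00 → penalty = A$16,000.00
Interest: A$80,000.00 × ((1 + 0.005)^19 − 1) = A$80,000.00 × 0.0993986… = A$7,951.8867…
Total = A$80,000.00 + A$16,000.0000 + A$7,951.8867… = A$103,951.89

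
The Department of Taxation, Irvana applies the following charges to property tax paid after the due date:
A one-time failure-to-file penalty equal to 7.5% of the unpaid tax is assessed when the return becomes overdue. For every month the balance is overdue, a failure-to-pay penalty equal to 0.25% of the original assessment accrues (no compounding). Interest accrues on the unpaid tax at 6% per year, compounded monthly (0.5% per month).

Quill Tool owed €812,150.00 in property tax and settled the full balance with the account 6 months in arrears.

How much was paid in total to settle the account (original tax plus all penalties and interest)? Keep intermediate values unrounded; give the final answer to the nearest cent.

€909,914.59

Failure-to-file penalty: 7.5% × €812,150.00 = €60,911.25
Failure-to-pay penalty: 6 × 0.25% × €812,150.00 = €12,182.25
Interest: €812,150.00 × ((1 + 0.005)^6 − 1) = €812,150.00 × 0.0303775… = €24,671.0943…
Total = €812,150.00 + €73,093.5000 + €24,671.0943… = €909,914.59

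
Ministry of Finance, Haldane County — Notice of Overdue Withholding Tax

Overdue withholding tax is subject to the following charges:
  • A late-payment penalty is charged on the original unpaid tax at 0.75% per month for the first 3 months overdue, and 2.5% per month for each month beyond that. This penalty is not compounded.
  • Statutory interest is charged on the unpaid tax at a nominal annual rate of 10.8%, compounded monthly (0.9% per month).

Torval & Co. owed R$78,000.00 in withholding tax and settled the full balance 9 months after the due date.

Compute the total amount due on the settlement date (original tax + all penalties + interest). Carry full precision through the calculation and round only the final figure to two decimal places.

R$98,005.29

Penalty, months 1–3: 3 × 0.75% × R$78,000.00 = R$1,755.00
Penalty, months 4–9: 6 × 2.5% × R$78,000.00 = R$11,700.00
Interest: R$78,000.00 × ((1 + 0.009)^9 − 1) = R$78,000.00 × 0.0839781… = R$6,550.2895…
Total = R$78,000.00 + R$13,455.0000 + R$6,550.2895… = R$98,005.29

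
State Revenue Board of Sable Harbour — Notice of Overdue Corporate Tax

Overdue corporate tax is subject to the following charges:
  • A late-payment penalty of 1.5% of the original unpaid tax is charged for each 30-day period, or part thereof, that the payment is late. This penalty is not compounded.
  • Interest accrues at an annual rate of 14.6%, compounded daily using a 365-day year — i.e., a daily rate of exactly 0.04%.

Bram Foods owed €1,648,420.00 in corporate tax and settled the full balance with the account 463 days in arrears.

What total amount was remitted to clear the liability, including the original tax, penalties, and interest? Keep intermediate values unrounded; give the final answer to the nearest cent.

Penalty periods: ⌈463/30⌉ = 16; penalty = 16 × 1.5% × €1,648,420.00 = €395,620.80
Interest: €1,648,420.00 × ((1 + 0.0004)^463 − 1) = €1,648,420.00 × 0.20341454… = €335,312.6034…
Total = €1,648,420.00 + €395,620.8000 + €335,312.6034… = €2,379,353.40

€2,379,353.40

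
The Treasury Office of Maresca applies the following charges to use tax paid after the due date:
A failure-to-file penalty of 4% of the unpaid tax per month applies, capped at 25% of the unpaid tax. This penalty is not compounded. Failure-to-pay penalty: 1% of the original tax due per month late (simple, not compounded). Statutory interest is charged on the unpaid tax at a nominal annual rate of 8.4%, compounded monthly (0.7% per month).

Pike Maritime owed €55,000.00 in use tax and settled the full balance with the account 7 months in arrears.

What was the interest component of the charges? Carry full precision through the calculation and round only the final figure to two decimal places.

Interest: €55,000.00 × ((1 + 0.007)^7 − 1) = €55,000.00 × 0.0500411… = €2,752.2599…

€2,752.26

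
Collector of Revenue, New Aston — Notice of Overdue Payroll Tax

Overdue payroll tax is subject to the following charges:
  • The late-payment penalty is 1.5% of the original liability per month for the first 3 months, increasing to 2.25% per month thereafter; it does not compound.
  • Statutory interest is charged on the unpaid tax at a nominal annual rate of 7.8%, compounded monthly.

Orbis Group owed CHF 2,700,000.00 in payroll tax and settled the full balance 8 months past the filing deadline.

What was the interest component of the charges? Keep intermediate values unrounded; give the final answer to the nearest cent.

CHF 143,635.96

Interest (7.8%/yr ÷ 12 = 0.65%/month): CHF 2,700,000.00 × ((1 + 0.0065)^8 − 1) = CHF 143,635.9624…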